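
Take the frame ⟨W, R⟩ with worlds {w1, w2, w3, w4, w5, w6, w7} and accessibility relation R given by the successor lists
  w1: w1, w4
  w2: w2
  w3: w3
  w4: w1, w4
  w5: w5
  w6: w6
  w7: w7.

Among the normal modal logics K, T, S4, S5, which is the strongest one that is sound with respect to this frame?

S5

Reflexive (axiom T): yes — every world is R-related to itself.
Transitive (axiom 4): yes — every two-step R-path is closed by a direct edge.
Euclidean (axiom 5): yes — any two successors of a common world are R-related.
So F validates K, T, S4, S5. The strongest is S5.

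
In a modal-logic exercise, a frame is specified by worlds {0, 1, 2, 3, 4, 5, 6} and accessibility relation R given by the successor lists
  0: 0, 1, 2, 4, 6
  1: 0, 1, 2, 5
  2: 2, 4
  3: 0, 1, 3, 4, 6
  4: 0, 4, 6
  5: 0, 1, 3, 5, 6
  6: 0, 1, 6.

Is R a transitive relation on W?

No

Transitive: no — 0 R 1 and 1 R 5, but not 0 R 5.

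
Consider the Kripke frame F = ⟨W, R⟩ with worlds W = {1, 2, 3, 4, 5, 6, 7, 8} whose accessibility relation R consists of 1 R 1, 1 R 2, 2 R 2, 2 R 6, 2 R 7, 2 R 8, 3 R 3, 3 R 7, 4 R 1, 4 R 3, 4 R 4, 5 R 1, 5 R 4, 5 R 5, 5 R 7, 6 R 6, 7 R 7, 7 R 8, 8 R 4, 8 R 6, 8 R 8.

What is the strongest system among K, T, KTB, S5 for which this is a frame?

T

Reflexive (axiom T): yes — every world is R-related to itself.
Symmetric (axiom B): no — 1 R 2 but not 2 R 1.
Euclidean (axiom 5): no — 2 R 6 and 2 R 7, but not 6 R 7.
So F validates K, T; KTB would additionally require R to be symmetric. The strongest is T.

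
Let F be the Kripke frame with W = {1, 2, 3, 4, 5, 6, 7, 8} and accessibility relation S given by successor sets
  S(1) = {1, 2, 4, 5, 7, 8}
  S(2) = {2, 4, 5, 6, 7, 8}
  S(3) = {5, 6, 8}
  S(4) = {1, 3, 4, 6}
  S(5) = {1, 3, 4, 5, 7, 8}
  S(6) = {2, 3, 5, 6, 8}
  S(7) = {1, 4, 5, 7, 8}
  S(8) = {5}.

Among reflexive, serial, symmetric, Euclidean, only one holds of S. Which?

serial

Reflexive: no — 3 is not related to itself.
Serial: yes — every world has a successor (e.g. 1 S 1).
Symmetric: no — 1 S 2 but not 2 S 1.
Euclidean: no — 1 S 4 and 1 S 2, but not 4 S 2.
Only serial holds.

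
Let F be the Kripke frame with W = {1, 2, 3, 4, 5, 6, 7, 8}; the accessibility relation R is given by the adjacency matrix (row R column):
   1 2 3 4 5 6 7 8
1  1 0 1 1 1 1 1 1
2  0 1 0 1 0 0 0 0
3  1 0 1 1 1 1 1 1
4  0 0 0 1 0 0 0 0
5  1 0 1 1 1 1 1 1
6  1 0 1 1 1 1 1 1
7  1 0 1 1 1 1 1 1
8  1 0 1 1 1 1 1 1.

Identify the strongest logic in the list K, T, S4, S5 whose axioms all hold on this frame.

S4

Reflexive (axiom T): yes — every world is R-related to itself.
Transitive (axiom 4): yes — every two-step R-path is closed by a direct edge.
Euclidean (axiom 5): no — 1 R 4 and 1 R 3, but not 4 R 3.
So F validates K, T, S4; S5 would additionally require R to be Euclidean. The strongest is S4.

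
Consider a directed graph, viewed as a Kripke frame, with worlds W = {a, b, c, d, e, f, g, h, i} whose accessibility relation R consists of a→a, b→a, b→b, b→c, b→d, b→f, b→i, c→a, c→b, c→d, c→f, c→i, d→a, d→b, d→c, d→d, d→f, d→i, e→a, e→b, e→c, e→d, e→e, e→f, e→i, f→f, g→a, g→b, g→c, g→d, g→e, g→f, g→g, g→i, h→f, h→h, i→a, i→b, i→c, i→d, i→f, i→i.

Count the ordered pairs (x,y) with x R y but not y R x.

Enumerating: (b,a), (b,f), (c,a), (c,f), (d,a), (d,f), (e,a), (e,b), (e,c), (e,d), (e,f), (e,i), … and 10 more.
Total: 22.

22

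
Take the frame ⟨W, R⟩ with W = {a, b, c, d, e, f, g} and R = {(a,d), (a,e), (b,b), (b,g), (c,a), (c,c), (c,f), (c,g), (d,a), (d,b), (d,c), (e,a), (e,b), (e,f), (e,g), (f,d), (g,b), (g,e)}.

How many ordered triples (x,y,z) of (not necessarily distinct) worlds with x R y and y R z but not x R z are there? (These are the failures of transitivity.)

29

Enumerating: (a,d,a), (a,d,b), (a,d,c), (a,e,a), (a,e,b), (a,e,f), (a,e,g), (b,g,e), (c,a,d), (c,a,e), (c,f,d), (c,g,b), … and 17 more.
Total: 29.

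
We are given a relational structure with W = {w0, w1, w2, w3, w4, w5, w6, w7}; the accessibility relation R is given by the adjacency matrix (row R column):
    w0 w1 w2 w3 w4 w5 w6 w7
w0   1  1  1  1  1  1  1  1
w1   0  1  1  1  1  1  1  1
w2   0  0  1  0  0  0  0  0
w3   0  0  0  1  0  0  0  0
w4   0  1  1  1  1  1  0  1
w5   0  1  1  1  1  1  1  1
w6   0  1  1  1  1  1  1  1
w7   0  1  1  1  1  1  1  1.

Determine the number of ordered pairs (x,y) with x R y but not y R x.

18

Enumerating: (w0,w1), (w0,w2), (w0,w3), (w0,w4), (w0,w5), (w0,w6), (w0,w7), (w1,w2), (w1,w3), (w4,w2), (w4,w3), (w5,w2), (w5,w3), (w6,w2), (w6,w3), (w6,w4), (w7,w2), (w7,w3).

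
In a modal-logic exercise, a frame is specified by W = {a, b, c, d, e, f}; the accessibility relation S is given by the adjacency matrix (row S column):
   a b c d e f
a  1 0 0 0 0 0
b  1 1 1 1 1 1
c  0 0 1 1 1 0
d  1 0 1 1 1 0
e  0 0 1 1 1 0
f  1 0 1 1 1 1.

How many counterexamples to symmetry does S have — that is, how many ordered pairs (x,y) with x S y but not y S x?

10

Enumerating: (b,a), (b,c), (b,d), (b,e), (b,f), (d,a), (f,a), (f,c), (f,d), (f,e).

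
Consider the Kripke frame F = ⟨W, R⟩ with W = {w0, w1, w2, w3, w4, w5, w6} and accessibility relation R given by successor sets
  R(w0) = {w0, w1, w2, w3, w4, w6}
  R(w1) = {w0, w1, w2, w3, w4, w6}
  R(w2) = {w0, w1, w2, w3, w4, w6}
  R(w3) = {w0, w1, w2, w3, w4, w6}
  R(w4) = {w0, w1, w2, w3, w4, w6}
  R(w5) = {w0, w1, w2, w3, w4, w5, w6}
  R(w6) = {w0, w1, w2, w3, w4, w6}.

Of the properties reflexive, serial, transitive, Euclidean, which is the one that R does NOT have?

Reflexive: yes — every world is R-related to itself.
Serial: yes — every world has a successor (e.g. w0 R w0).
Transitive: yes — every two-step R-path is closed by a direct edge.
Euclidean: no — w5 R w0 and w5 R w5, but not w0 R w5.
Only Euclidean fails.

Euclidean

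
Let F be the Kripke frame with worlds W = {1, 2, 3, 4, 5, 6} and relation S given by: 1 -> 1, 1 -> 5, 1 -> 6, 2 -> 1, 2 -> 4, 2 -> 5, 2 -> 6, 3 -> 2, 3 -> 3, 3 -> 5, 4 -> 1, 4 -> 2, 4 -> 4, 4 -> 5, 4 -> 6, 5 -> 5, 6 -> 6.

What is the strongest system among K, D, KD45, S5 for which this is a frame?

Serial (axiom D): yes — every world has a successor (e.g. 1 S 1).
Euclidean (axiom 5): no — 1 S 5 and 1 S 6, but not 5 S 6.
Transitive (axiom 4): no — 3 S 2 and 2 S 1, but not 3 S 1.
Reflexive (axiom T): no — 2 is not related to itself.
So F validates K, D; KD45 would additionally require S to be Euclidean and transitive. The strongest is D.

D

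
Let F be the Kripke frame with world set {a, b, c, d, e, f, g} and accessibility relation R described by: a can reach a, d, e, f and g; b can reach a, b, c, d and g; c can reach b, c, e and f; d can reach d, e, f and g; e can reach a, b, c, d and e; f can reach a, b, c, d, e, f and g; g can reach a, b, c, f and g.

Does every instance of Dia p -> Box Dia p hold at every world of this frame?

Axiom 5 corresponds to the accessibility relation being Euclidean.
Euclidean: no — a R e and a R f, but not e R f.

No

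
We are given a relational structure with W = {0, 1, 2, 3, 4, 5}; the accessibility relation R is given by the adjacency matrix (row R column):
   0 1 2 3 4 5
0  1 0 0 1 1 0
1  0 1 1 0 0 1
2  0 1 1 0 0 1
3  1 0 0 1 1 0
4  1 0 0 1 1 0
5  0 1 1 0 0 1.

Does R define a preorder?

Reflexive: yes — every world is R-related to itself.
Transitive: yes — every two-step R-path is closed by a direct edge.
So R is a preorder.

Yes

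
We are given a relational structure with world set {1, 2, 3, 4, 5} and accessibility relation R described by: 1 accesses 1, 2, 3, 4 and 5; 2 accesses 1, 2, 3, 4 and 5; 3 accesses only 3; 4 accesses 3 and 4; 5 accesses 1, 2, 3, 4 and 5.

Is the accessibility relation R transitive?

Transitive: yes — every two-step R-path is closed by a direct edge.

Yes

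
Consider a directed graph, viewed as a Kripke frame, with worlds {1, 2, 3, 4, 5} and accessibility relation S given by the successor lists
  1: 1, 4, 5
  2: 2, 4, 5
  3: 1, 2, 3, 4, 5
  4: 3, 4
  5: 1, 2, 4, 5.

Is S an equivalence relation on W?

No

Reflexive: yes — every world is S-related to itself.
Symmetric: no — 1 S 4 but not 4 S 1.
Transitive: no — 1 S 4 and 4 S 3, but not 1 S 3.
So S is not an equivalence relation.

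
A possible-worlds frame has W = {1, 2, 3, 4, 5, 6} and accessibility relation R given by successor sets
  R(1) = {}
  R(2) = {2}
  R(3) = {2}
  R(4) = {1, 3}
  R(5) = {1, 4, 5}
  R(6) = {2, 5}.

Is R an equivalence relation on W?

Reflexive: no — 1 is not related to itself.
Symmetric: no — 3 R 2 but not 2 R 3.
Transitive: no — 4 R 3 and 3 R 2, but not 4 R 2.
So R is not an equivalence relation.

No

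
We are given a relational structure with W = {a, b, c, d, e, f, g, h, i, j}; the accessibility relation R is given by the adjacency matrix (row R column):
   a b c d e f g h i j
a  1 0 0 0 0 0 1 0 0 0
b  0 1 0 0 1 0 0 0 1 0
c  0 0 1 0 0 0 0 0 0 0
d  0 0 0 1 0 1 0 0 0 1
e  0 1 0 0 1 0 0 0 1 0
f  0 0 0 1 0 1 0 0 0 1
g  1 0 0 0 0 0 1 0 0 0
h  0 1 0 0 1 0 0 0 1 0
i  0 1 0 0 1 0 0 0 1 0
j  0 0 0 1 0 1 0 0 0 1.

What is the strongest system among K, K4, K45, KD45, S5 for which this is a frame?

KD45

Transitive (axiom 4): yes — every two-step R-path is closed by a direct edge.
Euclidean (axiom 5): yes — any two successors of a common world are R-related.
Serial (axiom D): yes — every world has a successor (e.g. a R a).
Reflexive (axiom T): no — h is not related to itself.
So F validates K, K4, K45, KD45; S5 would additionally require R to be reflexive. The strongest is KD45.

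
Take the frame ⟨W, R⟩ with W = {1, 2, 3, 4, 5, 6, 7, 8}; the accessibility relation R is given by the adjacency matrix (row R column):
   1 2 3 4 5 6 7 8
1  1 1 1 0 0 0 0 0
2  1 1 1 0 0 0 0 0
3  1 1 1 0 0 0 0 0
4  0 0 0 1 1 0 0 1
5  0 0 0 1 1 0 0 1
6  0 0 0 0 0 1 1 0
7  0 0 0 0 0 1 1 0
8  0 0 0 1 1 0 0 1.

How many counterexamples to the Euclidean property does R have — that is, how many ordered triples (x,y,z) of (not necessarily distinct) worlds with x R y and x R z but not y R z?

0

R is Euclidean; there are no such tuples.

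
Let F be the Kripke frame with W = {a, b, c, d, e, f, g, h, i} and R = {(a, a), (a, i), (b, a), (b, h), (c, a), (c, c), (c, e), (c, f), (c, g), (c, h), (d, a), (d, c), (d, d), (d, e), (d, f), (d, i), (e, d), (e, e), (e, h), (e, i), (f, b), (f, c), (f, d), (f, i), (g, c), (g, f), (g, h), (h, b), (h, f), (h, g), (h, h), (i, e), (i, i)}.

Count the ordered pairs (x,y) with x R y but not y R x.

Enumerating: (a,i), (b,a), (c,a), (c,e), (c,h), (d,a), (d,c), (d,i), (e,h), (f,b), (f,i), (g,f), (h,f).

13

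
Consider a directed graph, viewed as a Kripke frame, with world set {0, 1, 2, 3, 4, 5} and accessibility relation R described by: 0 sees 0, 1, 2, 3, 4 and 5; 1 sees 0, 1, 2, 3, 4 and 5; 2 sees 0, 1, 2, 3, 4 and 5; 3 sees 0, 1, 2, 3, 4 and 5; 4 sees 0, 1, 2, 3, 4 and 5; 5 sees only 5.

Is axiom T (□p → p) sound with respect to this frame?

Yes

The schema T characterises exactly the reflexive frames.
Reflexive: yes — every world is R-related to itself.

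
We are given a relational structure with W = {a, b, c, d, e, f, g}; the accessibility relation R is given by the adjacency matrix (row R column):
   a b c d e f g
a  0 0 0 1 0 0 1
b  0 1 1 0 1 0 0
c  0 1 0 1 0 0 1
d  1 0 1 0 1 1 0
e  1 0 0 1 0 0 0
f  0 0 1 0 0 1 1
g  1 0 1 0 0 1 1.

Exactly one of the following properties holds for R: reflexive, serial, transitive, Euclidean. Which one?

Reflexive: no — a is not related to itself.
Serial: yes — every world has a successor (e.g. a R d).
Transitive: no — a R d and d R c, but not a R c.
Euclidean: no — a R d and a R g, but not d R g.
Only serial holds.

serial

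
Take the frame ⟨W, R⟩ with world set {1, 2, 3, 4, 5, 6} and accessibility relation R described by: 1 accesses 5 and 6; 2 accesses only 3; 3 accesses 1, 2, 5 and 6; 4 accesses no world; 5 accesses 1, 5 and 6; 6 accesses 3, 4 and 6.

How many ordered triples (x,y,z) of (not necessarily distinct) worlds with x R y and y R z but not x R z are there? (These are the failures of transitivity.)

15

Enumerating: (1,5,1), (1,6,3), (1,6,4), (2,3,1), (2,3,2), (2,3,5), (2,3,6), (3,2,3), (3,6,3), (3,6,4), (5,6,3), (5,6,4), (6,3,1), (6,3,2), (6,3,5).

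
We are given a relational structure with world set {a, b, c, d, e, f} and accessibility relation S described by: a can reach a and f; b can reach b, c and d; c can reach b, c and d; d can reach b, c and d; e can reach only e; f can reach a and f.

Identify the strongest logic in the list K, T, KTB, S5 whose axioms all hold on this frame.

S5

Reflexive (axiom T): yes — every world is S-related to itself.
Symmetric (axiom B): yes — every pair in S has its reverse in S.
Euclidean (axiom 5): yes — any two successors of a common world are S-related.
So F validates K, T, KTB, S5. The strongest is S5.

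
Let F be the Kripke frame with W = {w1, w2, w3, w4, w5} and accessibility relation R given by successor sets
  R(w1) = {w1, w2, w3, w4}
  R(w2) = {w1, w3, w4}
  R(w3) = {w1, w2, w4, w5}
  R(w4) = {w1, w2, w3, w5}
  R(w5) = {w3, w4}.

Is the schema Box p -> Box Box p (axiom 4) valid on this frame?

The schema 4 characterises exactly the transitive frames.
Transitive: no — w1 R w3 and w3 R w5, but not w1 R w5.

No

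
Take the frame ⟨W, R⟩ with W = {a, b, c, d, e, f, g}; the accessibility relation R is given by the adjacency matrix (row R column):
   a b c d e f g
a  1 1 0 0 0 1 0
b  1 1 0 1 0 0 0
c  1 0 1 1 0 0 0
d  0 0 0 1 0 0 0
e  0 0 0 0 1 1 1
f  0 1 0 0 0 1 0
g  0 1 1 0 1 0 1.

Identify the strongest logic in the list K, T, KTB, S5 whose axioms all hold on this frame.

T

Reflexive (axiom T): yes — every world is R-related to itself.
Symmetric (axiom B): no — a R f but not f R a.
Euclidean (axiom 5): no — a R b and a R f, but not b R f.
So F validates K, T; KTB would additionally require R to be symmetric. The strongest is T.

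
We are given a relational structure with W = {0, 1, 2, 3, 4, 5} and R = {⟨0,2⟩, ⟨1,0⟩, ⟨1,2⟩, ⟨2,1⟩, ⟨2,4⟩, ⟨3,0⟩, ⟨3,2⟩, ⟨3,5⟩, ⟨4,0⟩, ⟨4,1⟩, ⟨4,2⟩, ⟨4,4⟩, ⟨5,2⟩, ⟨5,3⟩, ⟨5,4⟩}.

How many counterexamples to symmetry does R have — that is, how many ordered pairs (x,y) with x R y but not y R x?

8

Enumerating: (0,2), (1,0), (3,0), (3,2), (4,0), (4,1), (5,2), (5,4).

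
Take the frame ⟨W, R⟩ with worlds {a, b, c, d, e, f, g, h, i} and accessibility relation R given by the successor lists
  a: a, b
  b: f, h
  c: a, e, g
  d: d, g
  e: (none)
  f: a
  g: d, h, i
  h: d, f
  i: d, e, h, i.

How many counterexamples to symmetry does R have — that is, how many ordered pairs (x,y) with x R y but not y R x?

14

Enumerating: (a,b), (b,f), (b,h), (c,a), (c,e), (c,g), (f,a), (g,h), (g,i), (h,d), (h,f), (i,d), (i,e), (i,h).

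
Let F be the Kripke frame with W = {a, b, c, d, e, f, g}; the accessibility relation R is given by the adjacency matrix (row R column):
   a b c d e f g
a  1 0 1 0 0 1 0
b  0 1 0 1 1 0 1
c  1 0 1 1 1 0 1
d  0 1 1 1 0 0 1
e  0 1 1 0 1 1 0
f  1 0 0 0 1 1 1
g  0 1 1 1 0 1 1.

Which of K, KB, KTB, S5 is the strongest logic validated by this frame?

Symmetric (axiom B): yes — every pair in R has its reverse in R.
Reflexive (axiom T): yes — every world is R-related to itself.
Euclidean (axiom 5): no — a R c and a R f, but not c R f.
So F validates K, KB, KTB; S5 would additionally require R to be Euclidean. The strongest is KTB.

KTB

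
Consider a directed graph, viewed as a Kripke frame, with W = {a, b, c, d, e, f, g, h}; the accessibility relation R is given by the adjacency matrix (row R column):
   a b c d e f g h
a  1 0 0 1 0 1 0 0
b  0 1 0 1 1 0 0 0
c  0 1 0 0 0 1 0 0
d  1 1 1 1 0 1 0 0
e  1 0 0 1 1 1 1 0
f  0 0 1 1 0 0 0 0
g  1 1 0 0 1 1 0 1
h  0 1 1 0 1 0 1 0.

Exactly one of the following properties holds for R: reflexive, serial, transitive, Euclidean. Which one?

Reflexive: no — c is not related to itself.
Serial: yes — every world has a successor (e.g. a R a).
Transitive: no — a R d and d R b, but not a R b.
Euclidean: no — b R d and b R e, but not d R e.
Only serial holds.

serial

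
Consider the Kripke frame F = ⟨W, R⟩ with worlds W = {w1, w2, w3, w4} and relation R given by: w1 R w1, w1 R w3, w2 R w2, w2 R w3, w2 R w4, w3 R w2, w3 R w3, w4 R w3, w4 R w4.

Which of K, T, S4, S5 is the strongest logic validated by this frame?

Reflexive (axiom T): yes — every world is R-related to itself.
Transitive (axiom 4): no — w1 R w3 and w3 R w2, but not w1 R w2.
Euclidean (axiom 5): no — w2 R w3 and w2 R w4, but not w3 R w4.
So F validates K, T; S4 would additionally require R to be transitive. The strongest is T.

T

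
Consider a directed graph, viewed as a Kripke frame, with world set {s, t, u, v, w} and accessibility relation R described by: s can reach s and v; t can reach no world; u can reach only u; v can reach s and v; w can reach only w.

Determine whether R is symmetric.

Symmetric: yes — every pair in R has its reverse in R.

Yes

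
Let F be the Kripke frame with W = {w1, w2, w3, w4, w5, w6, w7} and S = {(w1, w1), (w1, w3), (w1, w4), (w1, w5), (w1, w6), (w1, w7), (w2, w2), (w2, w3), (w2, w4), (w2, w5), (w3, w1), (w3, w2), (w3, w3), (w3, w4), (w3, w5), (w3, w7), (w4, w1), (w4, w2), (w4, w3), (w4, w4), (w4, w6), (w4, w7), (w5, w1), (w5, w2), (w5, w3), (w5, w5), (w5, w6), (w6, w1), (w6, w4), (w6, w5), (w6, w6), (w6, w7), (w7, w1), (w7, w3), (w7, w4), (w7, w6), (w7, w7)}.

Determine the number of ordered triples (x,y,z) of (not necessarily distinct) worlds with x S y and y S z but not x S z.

Enumerating: (w1,w3,w2), (w1,w4,w2), (w1,w5,w2), (w2,w3,w1), (w2,w3,w7), (w2,w4,w1), (w2,w4,w6), (w2,w4,w7), (w2,w5,w1), (w2,w5,w6), (w3,w1,w6), (w3,w4,w6), … and 24 more.
Total: 36.

36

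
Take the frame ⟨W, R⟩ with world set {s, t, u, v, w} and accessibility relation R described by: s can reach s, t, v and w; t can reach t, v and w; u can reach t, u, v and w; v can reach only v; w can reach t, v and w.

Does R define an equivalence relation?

Reflexive: yes — every world is R-related to itself.
Symmetric: no — s R t but not t R s.
Transitive: yes — every two-step R-path is closed by a direct edge.
So R is not an equivalence relation.

No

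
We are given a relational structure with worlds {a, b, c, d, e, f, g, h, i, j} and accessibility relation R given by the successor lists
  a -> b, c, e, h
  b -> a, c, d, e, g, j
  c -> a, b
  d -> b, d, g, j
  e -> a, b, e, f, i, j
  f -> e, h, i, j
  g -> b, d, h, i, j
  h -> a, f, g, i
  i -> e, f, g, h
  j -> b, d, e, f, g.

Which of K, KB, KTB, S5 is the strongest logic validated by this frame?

KB

Symmetric (axiom B): yes — every pair in R has its reverse in R.
Reflexive (axiom T): no — a is not related to itself.
Euclidean (axiom 5): no — a R b and a R h, but not b R h.
So F validates K, KB; KTB would additionally require R to be reflexive. The strongest is KB.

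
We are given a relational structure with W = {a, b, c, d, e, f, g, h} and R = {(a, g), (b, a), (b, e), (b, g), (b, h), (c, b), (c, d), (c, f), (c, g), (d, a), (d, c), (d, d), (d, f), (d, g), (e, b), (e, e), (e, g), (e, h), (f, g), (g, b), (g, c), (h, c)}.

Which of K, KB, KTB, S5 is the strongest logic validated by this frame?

K

Symmetric (axiom B): no — a R g but not g R a.
Reflexive (axiom T): no — a is not related to itself.
Euclidean (axiom 5): no — b R a and b R e, but not a R e.
So F validates K; KB would additionally require R to be symmetric. The strongest is K.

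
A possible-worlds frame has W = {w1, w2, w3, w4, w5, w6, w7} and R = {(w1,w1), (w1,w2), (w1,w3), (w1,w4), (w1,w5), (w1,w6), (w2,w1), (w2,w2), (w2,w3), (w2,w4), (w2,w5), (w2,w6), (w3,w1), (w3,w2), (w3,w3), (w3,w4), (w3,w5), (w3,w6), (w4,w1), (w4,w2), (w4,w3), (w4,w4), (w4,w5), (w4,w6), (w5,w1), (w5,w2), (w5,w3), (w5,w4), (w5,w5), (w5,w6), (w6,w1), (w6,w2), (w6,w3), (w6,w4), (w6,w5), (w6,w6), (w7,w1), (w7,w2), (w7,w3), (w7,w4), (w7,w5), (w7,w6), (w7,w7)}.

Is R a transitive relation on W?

Yes

Transitive: yes — every two-step R-path is closed by a direct edge.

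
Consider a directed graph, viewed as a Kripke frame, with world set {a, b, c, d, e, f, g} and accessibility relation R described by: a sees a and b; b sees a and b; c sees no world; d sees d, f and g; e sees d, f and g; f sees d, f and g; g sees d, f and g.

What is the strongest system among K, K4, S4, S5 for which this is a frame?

Transitive (axiom 4): yes — every two-step R-path is closed by a direct edge.
Reflexive (axiom T): no — c is not related to itself.
Euclidean (axiom 5): yes — any two successors of a common world are R-related.
So F validates K, K4; S4 would additionally require R to be reflexive. The strongest is K4.

K4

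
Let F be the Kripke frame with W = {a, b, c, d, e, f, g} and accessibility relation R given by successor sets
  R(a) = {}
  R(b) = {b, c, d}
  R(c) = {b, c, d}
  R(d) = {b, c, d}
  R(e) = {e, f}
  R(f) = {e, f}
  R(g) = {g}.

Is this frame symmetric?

Symmetric: yes — every pair in R has its reverse in R.

Yes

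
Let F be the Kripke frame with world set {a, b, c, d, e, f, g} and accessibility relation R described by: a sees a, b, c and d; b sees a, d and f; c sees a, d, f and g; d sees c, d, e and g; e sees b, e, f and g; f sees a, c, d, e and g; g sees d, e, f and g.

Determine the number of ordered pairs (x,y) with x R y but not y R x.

Enumerating: (a,d), (b,d), (b,f), (c,g), (d,e), (e,b), (f,a), (f,d).

8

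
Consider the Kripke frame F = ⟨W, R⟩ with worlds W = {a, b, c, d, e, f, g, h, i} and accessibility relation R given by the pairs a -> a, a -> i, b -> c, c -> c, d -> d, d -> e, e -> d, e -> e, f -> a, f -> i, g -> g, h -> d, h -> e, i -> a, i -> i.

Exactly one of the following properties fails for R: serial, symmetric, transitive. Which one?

symmetric

Serial: yes — every world has a successor (e.g. a R a).
Symmetric: no — b R c but not c R b.
Transitive: yes — every two-step R-path is closed by a direct edge.
Only symmetric fails.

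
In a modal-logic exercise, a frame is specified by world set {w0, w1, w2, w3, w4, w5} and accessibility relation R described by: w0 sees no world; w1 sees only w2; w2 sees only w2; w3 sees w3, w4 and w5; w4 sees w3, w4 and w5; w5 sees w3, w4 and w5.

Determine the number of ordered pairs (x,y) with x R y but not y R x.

Enumerating: (w1,w2).

1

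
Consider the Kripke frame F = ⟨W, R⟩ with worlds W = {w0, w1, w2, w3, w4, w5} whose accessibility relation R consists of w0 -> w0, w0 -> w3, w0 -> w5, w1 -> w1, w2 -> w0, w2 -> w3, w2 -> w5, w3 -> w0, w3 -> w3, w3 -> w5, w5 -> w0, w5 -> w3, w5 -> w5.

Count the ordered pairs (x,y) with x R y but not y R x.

Enumerating: (w2,w0), (w2,w3), (w2,w5).

3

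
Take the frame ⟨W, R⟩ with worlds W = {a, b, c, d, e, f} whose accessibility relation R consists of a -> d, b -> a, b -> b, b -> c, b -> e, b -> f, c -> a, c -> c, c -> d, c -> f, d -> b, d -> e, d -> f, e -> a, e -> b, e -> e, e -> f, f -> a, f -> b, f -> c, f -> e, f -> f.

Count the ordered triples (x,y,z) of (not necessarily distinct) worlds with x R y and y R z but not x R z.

19

Enumerating: (a,d,b), (a,d,e), (a,d,f), (b,a,d), (b,c,d), (c,d,b), (c,d,e), (c,f,b), (c,f,e), (d,b,a), (d,b,c), (d,e,a), … and 7 more.
Total: 19.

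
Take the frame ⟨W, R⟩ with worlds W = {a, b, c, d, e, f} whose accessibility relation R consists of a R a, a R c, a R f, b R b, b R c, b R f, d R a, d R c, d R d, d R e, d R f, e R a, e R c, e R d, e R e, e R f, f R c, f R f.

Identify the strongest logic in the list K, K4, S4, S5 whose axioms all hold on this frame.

K4

Transitive (axiom 4): yes — every two-step R-path is closed by a direct edge.
Reflexive (axiom T): no — c is not related to itself.
Euclidean (axiom 5): no — a R c and a R f, but not c R f.
So F validates K, K4; S4 would additionally require R to be reflexive. The strongest is K4.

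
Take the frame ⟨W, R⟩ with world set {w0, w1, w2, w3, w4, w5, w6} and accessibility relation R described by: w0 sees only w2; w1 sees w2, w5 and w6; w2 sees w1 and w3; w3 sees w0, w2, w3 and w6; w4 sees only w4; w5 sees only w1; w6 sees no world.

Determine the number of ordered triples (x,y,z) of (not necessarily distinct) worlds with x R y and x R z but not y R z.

24

Enumerating: (w0,w2,w2), (w1,w2,w2), (w1,w2,w5), (w1,w2,w6), (w1,w5,w2), (w1,w5,w5), (w1,w5,w6), (w1,w6,w2), (w1,w6,w5), (w1,w6,w6), (w2,w1,w1), (w2,w1,w3), … and 12 more.
Total: 24.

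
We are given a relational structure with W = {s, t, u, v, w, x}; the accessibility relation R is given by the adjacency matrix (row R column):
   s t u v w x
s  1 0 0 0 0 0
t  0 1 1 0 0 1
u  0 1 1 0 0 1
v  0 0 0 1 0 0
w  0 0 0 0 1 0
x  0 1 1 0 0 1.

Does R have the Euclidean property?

Euclidean: yes — any two successors of a common world are R-related.

Yes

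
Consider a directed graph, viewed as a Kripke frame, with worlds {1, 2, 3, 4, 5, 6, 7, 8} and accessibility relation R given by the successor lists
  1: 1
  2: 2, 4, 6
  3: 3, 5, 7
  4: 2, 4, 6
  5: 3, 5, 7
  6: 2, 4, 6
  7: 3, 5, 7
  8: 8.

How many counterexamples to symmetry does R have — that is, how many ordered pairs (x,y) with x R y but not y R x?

R is symmetric; there are no such tuples.

0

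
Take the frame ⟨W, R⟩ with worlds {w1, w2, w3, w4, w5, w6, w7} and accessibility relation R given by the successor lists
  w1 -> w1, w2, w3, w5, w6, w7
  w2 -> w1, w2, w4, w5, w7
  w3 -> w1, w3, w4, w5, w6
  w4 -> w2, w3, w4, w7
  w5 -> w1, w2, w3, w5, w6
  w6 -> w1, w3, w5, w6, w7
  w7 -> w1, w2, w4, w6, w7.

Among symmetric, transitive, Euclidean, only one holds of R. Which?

symmetric

Symmetric: yes — every pair in R has its reverse in R.
Transitive: no — w1 R w2 and w2 R w4, but not w1 R w4.
Euclidean: no — w1 R w2 and w1 R w3, but not w2 R w3.
Only symmetric holds.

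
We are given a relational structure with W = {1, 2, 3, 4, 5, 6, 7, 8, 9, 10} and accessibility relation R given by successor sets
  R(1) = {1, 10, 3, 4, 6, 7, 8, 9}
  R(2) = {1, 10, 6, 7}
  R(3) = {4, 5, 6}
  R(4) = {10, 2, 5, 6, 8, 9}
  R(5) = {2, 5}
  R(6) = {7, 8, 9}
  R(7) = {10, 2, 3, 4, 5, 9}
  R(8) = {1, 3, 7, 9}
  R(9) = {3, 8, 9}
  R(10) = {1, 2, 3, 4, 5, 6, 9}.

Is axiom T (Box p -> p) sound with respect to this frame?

The schema T characterises exactly the reflexive frames.
Reflexive: no — 2 is not related to itself.

No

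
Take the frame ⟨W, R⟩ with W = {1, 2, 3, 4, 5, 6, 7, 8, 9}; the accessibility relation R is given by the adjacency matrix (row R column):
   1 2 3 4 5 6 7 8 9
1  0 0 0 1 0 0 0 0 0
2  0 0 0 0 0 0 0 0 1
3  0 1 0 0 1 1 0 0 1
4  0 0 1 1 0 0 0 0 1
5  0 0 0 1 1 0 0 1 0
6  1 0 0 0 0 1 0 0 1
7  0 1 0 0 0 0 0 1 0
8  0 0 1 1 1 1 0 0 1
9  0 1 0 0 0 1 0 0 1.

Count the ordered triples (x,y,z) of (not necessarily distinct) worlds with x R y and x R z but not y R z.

Enumerating: (3,2,2), (3,2,5), (3,2,6), (3,5,2), (3,5,6), (3,5,9), (3,6,2), (3,6,5), (3,9,5), (4,3,3), (4,3,4), (4,9,3), … and 28 more.
Total: 40.

40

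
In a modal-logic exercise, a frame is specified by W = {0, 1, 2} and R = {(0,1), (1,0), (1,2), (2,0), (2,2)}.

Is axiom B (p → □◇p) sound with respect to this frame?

No

By correspondence theory, B is valid on a frame iff R is symmetric.
Symmetric: no — 1 R 2 but not 2 R 1.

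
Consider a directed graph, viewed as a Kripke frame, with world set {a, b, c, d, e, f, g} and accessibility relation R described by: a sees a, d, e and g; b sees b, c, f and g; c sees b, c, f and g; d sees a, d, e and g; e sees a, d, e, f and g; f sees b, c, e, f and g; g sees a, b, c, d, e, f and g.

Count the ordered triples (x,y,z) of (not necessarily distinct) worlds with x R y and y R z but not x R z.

24

Enumerating: (a,e,f), (a,g,b), (a,g,c), (a,g,f), (b,f,e), (b,g,a), (b,g,d), (b,g,e), (c,f,e), (c,g,a), (c,g,d), (c,g,e), … and 12 more.
Total: 24.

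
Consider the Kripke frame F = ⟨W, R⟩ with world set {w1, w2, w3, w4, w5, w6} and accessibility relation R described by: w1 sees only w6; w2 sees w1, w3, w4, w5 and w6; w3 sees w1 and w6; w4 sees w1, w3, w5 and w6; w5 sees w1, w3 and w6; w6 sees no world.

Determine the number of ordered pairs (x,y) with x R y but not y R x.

15

Enumerating: (w1,w6), (w2,w1), (w2,w3), (w2,w4), (w2,w5), (w2,w6), (w3,w1), (w3,w6), (w4,w1), (w4,w3), (w4,w5), (w4,w6), (w5,w1), (w5,w3), (w5,w6).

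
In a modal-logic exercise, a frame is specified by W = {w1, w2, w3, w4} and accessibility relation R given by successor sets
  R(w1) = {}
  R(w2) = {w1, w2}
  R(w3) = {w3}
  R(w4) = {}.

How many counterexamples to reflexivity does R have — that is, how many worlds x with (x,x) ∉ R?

2

Enumerating: w1, w4.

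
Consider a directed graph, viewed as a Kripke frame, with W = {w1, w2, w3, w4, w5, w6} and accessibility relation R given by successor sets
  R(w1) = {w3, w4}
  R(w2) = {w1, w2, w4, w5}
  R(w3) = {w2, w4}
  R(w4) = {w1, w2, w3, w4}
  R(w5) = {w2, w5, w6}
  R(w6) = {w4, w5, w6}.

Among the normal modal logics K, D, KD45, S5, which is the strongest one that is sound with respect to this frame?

D

Serial (axiom D): yes — every world has a successor (e.g. w1 R w3).
Euclidean (axiom 5): no — w2 R w1 and w2 R w5, but not w1 R w5.
Transitive (axiom 4): no — w1 R w3 and w3 R w2, but not w1 R w2.
Reflexive (axiom T): no — w1 is not related to itself.
So F validates K, D; KD45 would additionally require R to be Euclidean and transitive. The strongest is D.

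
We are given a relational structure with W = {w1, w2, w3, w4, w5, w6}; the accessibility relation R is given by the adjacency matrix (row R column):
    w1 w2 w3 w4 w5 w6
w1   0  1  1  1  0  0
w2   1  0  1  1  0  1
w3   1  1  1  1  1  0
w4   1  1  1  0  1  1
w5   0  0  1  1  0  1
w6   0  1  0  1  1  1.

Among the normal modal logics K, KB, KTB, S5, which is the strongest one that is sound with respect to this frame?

Symmetric (axiom B): yes — every pair in R has its reverse in R.
Reflexive (axiom T): no — w1 is not related to itself.
Euclidean (axiom 5): no — w2 R w1 and w2 R w6, but not w1 R w6.
So F validates K, KB; KTB would additionally require R to be reflexive. The strongest is KB.

KB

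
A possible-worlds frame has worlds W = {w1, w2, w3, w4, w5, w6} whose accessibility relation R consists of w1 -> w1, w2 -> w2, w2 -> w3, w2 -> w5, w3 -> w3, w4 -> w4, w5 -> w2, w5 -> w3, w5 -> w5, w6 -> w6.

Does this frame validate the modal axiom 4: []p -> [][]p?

Axiom 4 corresponds to the accessibility relation being transitive.
Transitive: yes — every two-step R-path is closed by a direct edge.

Yes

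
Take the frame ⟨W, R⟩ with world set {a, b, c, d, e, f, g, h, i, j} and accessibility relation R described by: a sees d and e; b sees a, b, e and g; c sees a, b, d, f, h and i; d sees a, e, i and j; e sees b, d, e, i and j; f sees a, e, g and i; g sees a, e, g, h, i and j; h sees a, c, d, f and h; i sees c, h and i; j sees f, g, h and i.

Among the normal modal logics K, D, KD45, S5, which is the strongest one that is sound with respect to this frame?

Serial (axiom D): yes — every world has a successor (e.g. a R d).
Euclidean (axiom 5): no — b R a and b R g, but not a R g.
Transitive (axiom 4): no — a R d and d R i, but not a R i.
Reflexive (axiom T): no — a is not related to itself.
So F validates K, D; KD45 would additionally require R to be Euclidean and transitive. The strongest is D.

D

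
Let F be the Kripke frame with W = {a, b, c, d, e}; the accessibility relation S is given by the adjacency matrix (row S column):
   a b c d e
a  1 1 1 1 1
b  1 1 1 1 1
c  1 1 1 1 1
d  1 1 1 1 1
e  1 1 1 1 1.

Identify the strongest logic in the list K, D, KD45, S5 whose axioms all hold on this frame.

S5

Serial (axiom D): yes — every world has a successor (e.g. a S a).
Euclidean (axiom 5): yes — any two successors of a common world are S-related.
Transitive (axiom 4): yes — every two-step S-path is closed by a direct edge.
Reflexive (axiom T): yes — every world is S-related to itself.
So F validates K, D, KD45, S5. The strongest is S5.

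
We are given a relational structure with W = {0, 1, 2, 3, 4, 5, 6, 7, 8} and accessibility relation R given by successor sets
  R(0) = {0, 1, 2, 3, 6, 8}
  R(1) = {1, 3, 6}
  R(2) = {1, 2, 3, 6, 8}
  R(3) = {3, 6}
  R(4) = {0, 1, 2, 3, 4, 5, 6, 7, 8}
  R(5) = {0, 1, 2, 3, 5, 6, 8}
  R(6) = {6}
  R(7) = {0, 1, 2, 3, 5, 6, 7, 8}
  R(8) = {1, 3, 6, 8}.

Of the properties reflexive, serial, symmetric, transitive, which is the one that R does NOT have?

symmetric

Reflexive: yes — every world is R-related to itself.
Serial: yes — every world has a successor (e.g. 0 R 0).
Symmetric: no — 0 R 1 but not 1 R 0.
Transitive: yes — every two-step R-path is closed by a direct edge.
Only symmetric fails.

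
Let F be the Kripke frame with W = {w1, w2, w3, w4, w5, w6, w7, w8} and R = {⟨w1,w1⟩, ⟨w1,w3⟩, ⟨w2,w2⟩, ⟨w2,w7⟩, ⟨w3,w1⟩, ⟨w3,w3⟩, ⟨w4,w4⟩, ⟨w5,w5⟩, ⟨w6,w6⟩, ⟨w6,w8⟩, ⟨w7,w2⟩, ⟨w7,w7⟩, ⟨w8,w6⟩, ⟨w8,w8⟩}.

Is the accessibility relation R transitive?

Yes

Transitive: yes — every two-step R-path is closed by a direct edge.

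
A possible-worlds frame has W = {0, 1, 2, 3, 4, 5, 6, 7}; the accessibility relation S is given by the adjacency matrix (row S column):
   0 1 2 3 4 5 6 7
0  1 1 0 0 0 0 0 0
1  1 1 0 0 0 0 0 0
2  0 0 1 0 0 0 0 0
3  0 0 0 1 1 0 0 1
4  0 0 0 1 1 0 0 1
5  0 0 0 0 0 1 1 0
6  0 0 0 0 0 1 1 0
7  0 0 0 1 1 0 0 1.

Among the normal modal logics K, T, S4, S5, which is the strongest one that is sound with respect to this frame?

Reflexive (axiom T): yes — every world is S-related to itself.
Transitive (axiom 4): yes — every two-step S-path is closed by a direct edge.
Euclidean (axiom 5): yes — any two successors of a common world are S-related.
So F validates K, T, S4, S5. The strongest is S5.

S5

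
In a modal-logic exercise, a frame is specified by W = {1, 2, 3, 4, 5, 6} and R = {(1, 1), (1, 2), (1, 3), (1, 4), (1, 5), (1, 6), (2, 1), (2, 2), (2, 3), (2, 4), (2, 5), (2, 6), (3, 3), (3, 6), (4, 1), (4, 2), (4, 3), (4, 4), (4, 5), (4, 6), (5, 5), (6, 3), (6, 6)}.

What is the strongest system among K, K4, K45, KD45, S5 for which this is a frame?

K4

Transitive (axiom 4): yes — every two-step R-path is closed by a direct edge.
Euclidean (axiom 5): no — 1 R 3 and 1 R 2, but not 3 R 2.
Serial (axiom D): yes — every world has a successor (e.g. 1 R 1).
Reflexive (axiom T): yes — every world is R-related to itself.
So F validates K, K4; K45 would additionally require R to be Euclidean. The strongest is K4.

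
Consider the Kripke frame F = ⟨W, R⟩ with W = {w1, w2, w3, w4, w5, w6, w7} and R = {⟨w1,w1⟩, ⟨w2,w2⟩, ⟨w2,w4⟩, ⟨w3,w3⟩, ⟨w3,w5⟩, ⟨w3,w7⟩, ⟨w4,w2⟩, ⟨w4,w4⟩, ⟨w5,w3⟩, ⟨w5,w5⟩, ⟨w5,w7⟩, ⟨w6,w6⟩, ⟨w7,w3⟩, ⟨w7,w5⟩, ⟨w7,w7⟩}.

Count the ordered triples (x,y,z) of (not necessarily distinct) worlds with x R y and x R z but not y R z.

R is Euclidean; there are no such tuples.

0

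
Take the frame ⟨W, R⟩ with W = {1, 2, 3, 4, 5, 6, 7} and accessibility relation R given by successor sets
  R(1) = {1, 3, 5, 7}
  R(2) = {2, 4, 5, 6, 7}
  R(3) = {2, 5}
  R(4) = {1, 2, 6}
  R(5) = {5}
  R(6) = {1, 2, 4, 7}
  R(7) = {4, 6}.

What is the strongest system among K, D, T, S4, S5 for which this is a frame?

Serial (axiom D): yes — every world has a successor (e.g. 1 R 1).
Reflexive (axiom T): no — 3 is not related to itself.
Transitive (axiom 4): no — 1 R 3 and 3 R 2, but not 1 R 2.
Euclidean (axiom 5): no — 1 R 3 and 1 R 7, but not 3 R 7.
So F validates K, D; T would additionally require R to be reflexive. The strongest is D.

D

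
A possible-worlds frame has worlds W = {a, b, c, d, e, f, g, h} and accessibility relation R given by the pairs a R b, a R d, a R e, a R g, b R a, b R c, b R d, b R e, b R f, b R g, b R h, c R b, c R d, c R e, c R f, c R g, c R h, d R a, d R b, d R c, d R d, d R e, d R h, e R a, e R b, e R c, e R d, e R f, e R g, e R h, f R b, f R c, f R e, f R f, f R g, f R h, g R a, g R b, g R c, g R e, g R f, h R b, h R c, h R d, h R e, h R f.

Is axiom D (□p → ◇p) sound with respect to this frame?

By correspondence theory, D is valid on a frame iff R is serial.
Serial: yes — every world has a successor (e.g. a R b).

Yes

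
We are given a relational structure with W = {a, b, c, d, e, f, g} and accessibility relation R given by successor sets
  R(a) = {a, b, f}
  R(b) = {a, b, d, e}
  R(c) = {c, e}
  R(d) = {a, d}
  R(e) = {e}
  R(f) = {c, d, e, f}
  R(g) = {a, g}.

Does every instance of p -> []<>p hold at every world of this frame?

No

The schema B characterises exactly the symmetric frames.
Symmetric: no — a R f but not f R a.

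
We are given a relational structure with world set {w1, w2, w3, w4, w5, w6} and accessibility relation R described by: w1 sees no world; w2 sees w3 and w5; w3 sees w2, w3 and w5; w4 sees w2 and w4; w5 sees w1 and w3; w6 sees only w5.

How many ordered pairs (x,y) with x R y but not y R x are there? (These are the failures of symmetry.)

4

Enumerating: (w2,w5), (w4,w2), (w5,w1), (w6,w5).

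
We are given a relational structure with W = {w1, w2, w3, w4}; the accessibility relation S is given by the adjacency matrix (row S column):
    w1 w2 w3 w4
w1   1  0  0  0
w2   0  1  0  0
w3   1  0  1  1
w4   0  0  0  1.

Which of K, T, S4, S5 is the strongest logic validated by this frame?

Reflexive (axiom T): yes — every world is S-related to itself.
Transitive (axiom 4): yes — every two-step S-path is closed by a direct edge.
Euclidean (axiom 5): no — w3 S w1 and w3 S w4, but not w1 S w4.
So F validates K, T, S4; S5 would additionally require S to be Euclidean. The strongest is S4.

S4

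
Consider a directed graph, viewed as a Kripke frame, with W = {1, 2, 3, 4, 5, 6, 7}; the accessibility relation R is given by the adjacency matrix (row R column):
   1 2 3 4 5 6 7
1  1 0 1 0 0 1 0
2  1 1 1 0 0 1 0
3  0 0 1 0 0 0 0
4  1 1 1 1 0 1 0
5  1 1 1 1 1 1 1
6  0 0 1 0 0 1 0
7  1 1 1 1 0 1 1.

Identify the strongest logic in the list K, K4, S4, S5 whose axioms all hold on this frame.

S4

Transitive (axiom 4): yes — every two-step R-path is closed by a direct edge.
Reflexive (axiom T): yes — every world is R-related to itself.
Euclidean (axiom 5): no — 1 R 3 and 1 R 6, but not 3 R 6.
So F validates K, K4, S4; S5 would additionally require R to be Euclidean. The strongest is S4.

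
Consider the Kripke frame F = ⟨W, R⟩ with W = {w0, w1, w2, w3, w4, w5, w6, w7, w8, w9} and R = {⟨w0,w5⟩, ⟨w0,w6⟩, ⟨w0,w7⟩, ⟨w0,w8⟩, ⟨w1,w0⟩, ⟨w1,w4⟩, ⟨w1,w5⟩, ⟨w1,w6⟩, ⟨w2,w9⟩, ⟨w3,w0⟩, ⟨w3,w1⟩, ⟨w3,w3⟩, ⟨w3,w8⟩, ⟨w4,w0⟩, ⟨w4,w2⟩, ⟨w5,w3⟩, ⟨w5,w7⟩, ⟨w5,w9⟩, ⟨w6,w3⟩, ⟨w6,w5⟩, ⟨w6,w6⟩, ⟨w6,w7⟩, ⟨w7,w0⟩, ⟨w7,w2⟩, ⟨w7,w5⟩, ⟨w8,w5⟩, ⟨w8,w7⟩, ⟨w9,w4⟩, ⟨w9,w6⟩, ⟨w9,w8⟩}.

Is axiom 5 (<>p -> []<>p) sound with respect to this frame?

The schema 5 characterises exactly the Euclidean frames.
Euclidean: no — w0 R w5 and w0 R w6, but not w5 R w6.

No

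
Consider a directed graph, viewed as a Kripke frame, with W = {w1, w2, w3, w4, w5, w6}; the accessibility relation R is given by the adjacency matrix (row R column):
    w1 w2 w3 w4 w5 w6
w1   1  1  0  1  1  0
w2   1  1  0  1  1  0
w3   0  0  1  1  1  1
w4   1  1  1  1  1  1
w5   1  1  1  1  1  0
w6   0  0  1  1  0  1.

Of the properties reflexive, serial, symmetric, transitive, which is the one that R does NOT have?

transitive

Reflexive: yes — every world is R-related to itself.
Serial: yes — every world has a successor (e.g. w1 R w1).
Symmetric: yes — every pair in R has its reverse in R.
Transitive: no — w1 R w4 and w4 R w3, but not w1 R w3.
Only transitive fails.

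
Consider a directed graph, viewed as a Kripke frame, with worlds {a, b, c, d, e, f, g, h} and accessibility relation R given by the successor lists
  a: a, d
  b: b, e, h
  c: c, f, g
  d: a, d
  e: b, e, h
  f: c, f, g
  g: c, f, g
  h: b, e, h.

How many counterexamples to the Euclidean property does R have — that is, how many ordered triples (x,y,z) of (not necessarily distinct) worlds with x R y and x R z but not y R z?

0

R is Euclidean; there are no such tuples.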